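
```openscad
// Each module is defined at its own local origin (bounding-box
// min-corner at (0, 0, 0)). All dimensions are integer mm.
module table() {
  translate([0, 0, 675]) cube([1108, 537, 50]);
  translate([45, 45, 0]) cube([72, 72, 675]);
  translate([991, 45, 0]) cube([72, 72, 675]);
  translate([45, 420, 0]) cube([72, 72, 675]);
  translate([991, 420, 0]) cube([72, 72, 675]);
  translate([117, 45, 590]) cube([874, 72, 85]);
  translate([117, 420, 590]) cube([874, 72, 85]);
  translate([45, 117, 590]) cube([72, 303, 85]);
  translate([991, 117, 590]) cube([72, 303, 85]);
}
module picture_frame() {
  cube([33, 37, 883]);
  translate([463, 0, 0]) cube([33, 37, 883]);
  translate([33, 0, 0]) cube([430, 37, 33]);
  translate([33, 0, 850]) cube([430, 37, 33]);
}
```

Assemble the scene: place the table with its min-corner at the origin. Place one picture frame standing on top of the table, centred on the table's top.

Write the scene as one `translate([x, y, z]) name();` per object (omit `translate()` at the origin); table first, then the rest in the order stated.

table();
translate([306, 250, 725]) picture_frame();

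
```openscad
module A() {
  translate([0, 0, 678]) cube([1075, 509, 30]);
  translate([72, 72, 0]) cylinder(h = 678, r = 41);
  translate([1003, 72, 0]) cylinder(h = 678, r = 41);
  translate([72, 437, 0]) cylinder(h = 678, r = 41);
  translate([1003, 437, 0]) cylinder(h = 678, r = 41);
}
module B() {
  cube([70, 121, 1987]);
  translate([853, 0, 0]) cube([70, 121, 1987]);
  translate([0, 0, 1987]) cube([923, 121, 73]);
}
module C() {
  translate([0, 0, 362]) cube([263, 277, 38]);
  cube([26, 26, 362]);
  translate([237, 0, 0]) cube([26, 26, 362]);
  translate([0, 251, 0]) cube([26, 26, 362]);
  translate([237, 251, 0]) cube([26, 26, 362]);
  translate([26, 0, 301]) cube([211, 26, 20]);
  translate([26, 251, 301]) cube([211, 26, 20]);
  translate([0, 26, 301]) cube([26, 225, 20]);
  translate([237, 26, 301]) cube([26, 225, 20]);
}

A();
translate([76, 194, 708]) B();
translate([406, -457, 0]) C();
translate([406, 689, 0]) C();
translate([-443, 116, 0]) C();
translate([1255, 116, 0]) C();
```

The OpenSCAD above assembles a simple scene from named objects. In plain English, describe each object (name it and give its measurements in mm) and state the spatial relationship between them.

A is a table with a 1075×509 mm rectangular top, 30 mm thick, top surface at z = 708 mm, supported by four round legs of 82 mm diameter, each leg's bounding box inset 31 mm from the nearest pair of top edges, running from the floor.

B is a rectangular door frame: two vertical jambs of 70×121 mm section, 1987 mm tall, with a clear opening 783 mm wide between their inner faces. A header 73 mm tall and 121 mm deep lies on top of the jambs and spans the full outside width.

C is a four-legged stool. The seat is a 263×277×38 mm slab whose top surface is at z = 400 mm; four square legs, each 26×26 mm in cross-section, run from the floor (z = 0) to the underside of the seat, each flush with a corner of the seat. Four stretchers, 26 mm wide and 20 mm tall, connect adjacent legs with their undersides at z = 301 mm, each running between the inner faces of the legs it joins and aligned with the legs' outer faces on the other axis.

The door frame is on top of the table, centred. Four stools sit around the table at the −y, +y, −x, +x sides.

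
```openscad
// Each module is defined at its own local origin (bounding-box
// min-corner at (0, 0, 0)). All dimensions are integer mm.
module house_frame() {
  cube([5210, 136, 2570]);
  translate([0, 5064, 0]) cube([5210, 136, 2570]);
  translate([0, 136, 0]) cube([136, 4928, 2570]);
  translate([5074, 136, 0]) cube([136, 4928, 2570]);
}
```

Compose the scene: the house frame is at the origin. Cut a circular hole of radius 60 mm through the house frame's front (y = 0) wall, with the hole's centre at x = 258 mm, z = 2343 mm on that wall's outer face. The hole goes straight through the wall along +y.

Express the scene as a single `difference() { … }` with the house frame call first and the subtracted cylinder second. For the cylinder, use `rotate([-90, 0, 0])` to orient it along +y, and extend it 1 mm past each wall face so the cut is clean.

difference() {
  house_frame();
  translate([258, -1, 2343]) rotate([-90, 0, 0]) cylinder(h = 138, r = 60);
}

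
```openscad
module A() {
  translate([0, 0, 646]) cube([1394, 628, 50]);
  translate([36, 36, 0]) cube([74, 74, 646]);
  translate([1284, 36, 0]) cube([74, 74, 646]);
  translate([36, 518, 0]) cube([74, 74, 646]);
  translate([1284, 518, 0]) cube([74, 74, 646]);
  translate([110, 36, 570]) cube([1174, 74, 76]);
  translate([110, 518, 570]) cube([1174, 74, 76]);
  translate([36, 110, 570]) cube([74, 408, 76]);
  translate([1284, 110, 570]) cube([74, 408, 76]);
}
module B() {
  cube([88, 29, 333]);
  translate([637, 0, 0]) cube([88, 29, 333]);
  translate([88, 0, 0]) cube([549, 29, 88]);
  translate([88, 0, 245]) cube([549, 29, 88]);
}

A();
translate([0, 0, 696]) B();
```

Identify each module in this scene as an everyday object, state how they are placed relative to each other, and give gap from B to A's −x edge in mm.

The picture frame's min-x is at 0; the table's min-x is 0; gap = 0 mm.

A is a table. B is a picture frame. The picture frame is on top of the table. The gap from the picture frame to the table's −x edge is 0 mm.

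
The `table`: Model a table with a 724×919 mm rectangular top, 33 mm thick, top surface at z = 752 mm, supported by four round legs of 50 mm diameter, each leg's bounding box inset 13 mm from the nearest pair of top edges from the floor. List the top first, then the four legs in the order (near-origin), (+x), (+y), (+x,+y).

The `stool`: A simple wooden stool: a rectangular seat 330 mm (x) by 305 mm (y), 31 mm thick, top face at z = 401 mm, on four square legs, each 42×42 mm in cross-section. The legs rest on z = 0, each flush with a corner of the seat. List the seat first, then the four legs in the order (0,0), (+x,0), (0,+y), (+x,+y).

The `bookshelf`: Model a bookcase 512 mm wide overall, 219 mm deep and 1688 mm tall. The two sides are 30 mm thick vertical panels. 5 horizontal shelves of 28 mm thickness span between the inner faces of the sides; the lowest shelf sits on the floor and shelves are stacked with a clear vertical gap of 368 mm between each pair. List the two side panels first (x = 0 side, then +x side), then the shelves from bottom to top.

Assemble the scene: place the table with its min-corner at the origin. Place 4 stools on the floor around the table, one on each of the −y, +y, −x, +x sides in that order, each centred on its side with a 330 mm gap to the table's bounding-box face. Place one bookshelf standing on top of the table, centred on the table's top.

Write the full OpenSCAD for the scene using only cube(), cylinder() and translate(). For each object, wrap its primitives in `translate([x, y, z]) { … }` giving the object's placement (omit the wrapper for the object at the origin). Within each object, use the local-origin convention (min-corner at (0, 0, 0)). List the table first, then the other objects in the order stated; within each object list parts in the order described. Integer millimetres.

translate([0, 0, 719]) cube([724, 919, 33]);
translate([38, 38, 0]) cylinder(h = 719, r = 25);
translate([686, 38, 0]) cylinder(h = 719, r = 25);
translate([38, 881, 0]) cylinder(h = 719, r = 25);
translate([686, 881, 0]) cylinder(h = 719, r = 25);
translate([197, -635, 0]) {
  translate([0, 0, 370]) cube([330, 305, 31]);
  cube([42, 42, 370]);
  translate([288, 0, 0]) cube([42, 42, 370]);
  translate([0, 263, 0]) cube([42, 42, 370]);
  translate([288, 263, 0]) cube([42, 42, 370]);
}
translate([197, 1249, 0]) {
  translate([0, 0, 370]) cube([330, 305, 31]);
  cube([42, 42, 370]);
  translate([288, 0, 0]) cube([42, 42, 370]);
  translate([0, 263, 0]) cube([42, 42, 370]);
  translate([288, 263, 0]) cube([42, 42, 370]);
}
translate([-660, 307, 0]) {
  translate([0, 0, 370]) cube([330, 305, 31]);
  cube([42, 42, 370]);
  translate([288, 0, 0]) cube([42, 42, 370]);
  translate([0, 263, 0]) cube([42, 42, 370]);
  translate([288, 263, 0]) cube([42, 42, 370]);
}
translate([1054, 307, 0]) {
  translate([0, 0, 370]) cube([330, 305, 31]);
  cube([42, 42, 370]);
  translate([288, 0, 0]) cube([42, 42, 370]);
  translate([0, 263, 0]) cube([42, 42, 370]);
  translate([288, 263, 0]) cube([42, 42, 370]);
}
translate([106, 350, 752]) {
  cube([30, 219, 1688]);
  translate([482, 0, 0]) cube([30, 219, 1688]);
  translate([30, 0, 0]) cube([452, 219, 28]);
  translate([30, 0, 396]) cube([452, 219, 28]);
  translate([30, 0, 792]) cube([452, 219, 28]);
  translate([30, 0, 1188]) cube([452, 219, 28]);
  translate([30, 0, 1584]) cube([452, 219, 28]);
}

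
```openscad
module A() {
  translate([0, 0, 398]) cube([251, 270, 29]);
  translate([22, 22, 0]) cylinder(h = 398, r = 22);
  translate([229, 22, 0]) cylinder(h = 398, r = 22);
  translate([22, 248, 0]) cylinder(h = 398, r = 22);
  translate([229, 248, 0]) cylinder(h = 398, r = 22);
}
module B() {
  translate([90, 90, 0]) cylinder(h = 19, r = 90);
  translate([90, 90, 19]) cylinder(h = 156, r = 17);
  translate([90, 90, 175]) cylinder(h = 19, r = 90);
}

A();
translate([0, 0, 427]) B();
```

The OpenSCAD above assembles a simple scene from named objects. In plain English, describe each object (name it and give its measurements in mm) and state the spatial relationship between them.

A is a simple wooden stool: a rectangular seat 251 mm (x) by 270 mm (y), 29 mm thick, top face at z = 427 mm, on four round legs, each 44 mm in diameter. The legs rest on z = 0, each leg's axis is inset half a diameter from the nearest pair of seat edges (so the leg's bounding box is flush with the corner).

B is a spool: two coaxial disc flanges of radius 90 mm and thickness 19 mm, joined by a core cylinder of radius 17 mm and height 156 mm. The lower flange rests on z = 0 and the three cylinders share a vertical axis.

The spool is on top of the stool.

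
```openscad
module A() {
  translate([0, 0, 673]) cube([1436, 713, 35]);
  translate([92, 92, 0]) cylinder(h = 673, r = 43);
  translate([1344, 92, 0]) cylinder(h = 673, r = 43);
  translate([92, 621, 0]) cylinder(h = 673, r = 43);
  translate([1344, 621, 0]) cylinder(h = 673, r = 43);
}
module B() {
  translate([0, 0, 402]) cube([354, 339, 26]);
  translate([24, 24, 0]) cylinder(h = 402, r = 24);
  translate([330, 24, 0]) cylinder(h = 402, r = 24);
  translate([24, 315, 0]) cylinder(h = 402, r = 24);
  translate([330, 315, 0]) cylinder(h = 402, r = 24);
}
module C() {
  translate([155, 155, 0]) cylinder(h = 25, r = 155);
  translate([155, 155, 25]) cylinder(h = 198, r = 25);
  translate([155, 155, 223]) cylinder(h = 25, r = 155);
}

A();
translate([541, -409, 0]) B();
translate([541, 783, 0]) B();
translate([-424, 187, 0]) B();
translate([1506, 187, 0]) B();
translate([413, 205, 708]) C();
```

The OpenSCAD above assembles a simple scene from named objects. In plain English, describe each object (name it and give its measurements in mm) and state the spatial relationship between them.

A is a table with a 1436×713 mm rectangular top, 35 mm thick, top surface at z = 708 mm, supported by four round legs of 86 mm diameter, each leg's bounding box inset 49 mm from the nearest pair of top edges, running from the floor.

B is a four-legged stool. The seat is 354×339 mm, 26 mm thick, top at z = 428 mm. It stands on four round legs, each 48 mm in diameter, from z = 0 to the seat underside, each leg's axis is inset half a diameter from the nearest pair of seat edges (so the leg's bounding box is flush with the corner).

C is a spool: two coaxial disc flanges of radius 155 mm and thickness 25 mm, joined by a core cylinder of radius 25 mm and height 198 mm. The lower flange rests on z = 0 and the three cylinders share a vertical axis.

Four stools sit around the table at the −y, +y, −x, +x sides. The spool is on top of the table.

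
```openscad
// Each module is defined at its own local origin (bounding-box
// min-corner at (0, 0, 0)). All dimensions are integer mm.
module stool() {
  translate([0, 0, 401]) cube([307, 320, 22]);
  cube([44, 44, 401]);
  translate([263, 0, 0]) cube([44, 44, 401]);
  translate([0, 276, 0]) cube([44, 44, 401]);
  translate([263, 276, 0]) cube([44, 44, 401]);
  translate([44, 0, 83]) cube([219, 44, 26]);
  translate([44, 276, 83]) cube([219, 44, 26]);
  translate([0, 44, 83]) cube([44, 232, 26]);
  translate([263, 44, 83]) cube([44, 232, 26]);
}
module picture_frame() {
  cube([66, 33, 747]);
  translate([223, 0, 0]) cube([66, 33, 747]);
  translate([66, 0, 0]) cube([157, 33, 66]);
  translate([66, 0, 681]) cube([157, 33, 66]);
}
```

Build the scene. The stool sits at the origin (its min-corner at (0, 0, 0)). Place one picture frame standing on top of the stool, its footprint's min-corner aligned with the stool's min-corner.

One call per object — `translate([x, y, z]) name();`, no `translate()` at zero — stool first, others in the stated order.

stool();
translate([0, 0, 423]) picture_frame();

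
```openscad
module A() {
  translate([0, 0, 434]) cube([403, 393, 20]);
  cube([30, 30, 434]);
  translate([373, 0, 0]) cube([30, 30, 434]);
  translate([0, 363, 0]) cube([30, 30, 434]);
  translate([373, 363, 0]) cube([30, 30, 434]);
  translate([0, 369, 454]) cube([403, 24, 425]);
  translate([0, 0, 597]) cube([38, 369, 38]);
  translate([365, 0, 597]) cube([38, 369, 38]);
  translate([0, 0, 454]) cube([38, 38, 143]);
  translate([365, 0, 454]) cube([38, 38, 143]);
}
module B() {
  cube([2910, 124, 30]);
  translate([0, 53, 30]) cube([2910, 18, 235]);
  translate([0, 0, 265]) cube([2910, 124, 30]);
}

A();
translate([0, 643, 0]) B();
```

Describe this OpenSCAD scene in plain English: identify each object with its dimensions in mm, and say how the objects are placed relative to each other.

A is a chair: 403×393 mm seat, 20 mm thick, top at z = 454 mm, on four 30 mm square corner legs flush with the seat edges. A 24 mm thick backrest slab spans the full seat width, extending 425 mm above the seat top, its back face flush with the seat's +y edge. Two armrests of 38×38 mm section run along each side from the seat's front edge to the front of the backrest, top faces 181 mm above the seat top and outer faces flush with the seat's x-edges; a 38×38 mm post under the front of each armrest stands on the seat at the front corner.

B is an I-beam lying along x, 2910 mm long. Overall section height 295 mm. Two flanges 124 mm wide (y) and 30 mm thick, one on the floor and one at the top; a web 18 mm thick runs between them, centred on the flange width.

The I-beam is on the floor beside the chair on its +y side.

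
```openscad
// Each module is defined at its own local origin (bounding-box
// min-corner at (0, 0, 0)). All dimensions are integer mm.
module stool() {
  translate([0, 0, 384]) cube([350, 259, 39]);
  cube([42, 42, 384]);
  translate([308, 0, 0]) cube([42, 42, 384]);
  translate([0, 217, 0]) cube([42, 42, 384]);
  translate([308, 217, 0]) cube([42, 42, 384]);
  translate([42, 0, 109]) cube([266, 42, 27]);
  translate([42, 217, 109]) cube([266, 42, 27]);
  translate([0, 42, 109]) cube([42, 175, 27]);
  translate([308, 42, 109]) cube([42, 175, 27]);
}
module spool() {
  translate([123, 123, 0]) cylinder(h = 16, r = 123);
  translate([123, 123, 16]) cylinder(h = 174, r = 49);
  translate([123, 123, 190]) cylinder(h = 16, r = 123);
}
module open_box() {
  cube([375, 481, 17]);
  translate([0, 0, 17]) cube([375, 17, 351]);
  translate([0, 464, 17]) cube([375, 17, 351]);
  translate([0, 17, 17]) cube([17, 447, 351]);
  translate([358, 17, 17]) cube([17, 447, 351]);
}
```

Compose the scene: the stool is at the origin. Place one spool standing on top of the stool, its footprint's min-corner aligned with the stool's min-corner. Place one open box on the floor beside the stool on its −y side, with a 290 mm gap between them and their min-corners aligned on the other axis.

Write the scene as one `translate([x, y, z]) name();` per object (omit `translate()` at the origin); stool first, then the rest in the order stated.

stool();
translate([0, 0, 423]) spool();
translate([0, -771, 0]) open_box();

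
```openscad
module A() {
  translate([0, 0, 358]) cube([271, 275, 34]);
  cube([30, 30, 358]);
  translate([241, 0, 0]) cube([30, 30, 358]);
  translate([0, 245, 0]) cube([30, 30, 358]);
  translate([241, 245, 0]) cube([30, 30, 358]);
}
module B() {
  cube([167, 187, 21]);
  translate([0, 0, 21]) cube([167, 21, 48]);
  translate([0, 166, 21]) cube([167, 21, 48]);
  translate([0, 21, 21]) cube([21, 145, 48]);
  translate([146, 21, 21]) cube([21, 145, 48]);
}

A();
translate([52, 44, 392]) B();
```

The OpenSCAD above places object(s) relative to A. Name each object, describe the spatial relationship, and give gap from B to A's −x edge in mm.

A is a stool. B is an open box. The open box is on top of the stool, centred. The gap from the open box to the stool's −x edge is 52 mm.

The open box's min-x is at 52; the stool's min-x is 0; gap = 52 mm.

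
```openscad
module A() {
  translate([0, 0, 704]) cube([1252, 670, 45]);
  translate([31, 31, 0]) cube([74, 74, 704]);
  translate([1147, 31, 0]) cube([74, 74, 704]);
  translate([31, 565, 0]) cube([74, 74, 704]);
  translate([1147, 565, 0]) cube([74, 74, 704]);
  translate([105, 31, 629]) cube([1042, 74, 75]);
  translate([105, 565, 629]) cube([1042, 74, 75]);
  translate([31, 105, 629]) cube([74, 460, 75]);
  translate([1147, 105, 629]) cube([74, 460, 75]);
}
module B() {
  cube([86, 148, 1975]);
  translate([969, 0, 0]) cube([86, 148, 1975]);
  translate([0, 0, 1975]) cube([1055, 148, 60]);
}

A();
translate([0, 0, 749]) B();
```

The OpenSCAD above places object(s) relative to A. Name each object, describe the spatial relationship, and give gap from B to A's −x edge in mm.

The door frame's min-x is at 0; the table's min-x is 0; gap = 0 mm.

A is a table. B is a door frame. The door frame is on top of the table. The gap from the door frame to the table's −x edge is 0 mm.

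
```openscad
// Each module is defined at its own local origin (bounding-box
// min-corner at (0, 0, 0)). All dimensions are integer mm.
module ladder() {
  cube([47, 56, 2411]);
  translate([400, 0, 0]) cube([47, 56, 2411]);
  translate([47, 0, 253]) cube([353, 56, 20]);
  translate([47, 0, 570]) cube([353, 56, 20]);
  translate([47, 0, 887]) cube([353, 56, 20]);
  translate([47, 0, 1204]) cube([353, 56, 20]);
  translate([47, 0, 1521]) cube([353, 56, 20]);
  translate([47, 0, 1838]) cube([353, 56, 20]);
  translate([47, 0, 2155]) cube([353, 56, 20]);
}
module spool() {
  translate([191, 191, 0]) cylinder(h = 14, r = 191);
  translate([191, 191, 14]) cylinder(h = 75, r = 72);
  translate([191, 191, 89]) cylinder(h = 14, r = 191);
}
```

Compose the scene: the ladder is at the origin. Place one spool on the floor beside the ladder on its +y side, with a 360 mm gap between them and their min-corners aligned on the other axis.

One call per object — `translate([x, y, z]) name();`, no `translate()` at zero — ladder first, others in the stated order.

ladder();
translate([0, 416, 0]) spool();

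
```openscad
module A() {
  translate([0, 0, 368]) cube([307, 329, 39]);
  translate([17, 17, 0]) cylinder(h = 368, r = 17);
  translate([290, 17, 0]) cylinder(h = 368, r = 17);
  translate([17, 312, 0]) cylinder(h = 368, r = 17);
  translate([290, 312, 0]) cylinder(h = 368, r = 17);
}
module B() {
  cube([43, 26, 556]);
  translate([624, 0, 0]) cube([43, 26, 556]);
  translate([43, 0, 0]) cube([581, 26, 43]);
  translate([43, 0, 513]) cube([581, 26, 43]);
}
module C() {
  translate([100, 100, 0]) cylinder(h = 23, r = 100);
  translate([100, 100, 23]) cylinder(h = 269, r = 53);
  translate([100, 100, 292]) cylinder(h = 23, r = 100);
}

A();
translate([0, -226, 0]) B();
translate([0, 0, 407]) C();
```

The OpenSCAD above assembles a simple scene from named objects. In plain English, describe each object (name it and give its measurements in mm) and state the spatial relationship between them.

A is a four-legged stool. The seat is 307×329 mm, 39 mm thick, top at z = 407 mm. It stands on four round legs, each 34 mm in diameter, from z = 0 to the seat underside, each leg's axis is inset half a diameter from the nearest pair of seat edges (so the leg's bounding box is flush with the corner).

B is a picture frame with a 581×470 mm rectangular opening (x by z) and a uniform 43 mm border on every side. Frame depth is 26 mm along y. It is built from two vertical stiles running the full outside height and two horizontal rails spanning the gap between the stiles.

C is a spool: two coaxial disc flanges of radius 100 mm and thickness 23 mm, joined by a core cylinder of radius 53 mm and height 269 mm. The lower flange rests on z = 0 and the three cylinders share a vertical axis.

The picture frame is on the floor beside the stool on its −y side. The spool is on top of the stool.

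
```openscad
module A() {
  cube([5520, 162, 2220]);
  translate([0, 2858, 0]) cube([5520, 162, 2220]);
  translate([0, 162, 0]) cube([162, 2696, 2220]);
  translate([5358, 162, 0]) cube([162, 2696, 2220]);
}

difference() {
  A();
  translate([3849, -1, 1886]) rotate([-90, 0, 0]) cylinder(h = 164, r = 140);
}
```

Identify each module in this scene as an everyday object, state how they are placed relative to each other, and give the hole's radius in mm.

A is a house frame. The house frame has a circular hole through its front wall. The hole's radius is 140 mm.

The subtracted cylinder has r = 140 mm.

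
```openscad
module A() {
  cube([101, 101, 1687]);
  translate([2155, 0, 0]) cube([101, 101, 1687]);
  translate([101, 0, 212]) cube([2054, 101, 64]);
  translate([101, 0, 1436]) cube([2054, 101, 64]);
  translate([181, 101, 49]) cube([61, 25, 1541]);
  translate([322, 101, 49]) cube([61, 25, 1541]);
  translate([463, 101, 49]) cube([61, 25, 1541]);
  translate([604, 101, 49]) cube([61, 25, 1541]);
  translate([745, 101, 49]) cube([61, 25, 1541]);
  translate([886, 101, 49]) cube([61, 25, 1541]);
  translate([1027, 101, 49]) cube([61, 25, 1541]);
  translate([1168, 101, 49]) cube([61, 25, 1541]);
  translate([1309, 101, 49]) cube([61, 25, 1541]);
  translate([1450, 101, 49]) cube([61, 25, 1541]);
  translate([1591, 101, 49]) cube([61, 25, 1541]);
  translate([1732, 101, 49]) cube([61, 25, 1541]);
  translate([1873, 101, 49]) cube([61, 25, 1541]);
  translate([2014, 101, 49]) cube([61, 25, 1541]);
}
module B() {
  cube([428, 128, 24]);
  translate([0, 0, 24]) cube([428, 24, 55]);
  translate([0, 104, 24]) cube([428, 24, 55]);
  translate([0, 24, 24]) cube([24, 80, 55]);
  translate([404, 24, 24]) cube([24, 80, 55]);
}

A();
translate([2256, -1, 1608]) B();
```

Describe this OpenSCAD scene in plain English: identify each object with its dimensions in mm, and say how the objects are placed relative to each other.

A is a fence section. Two 101×101 mm posts, 1687 mm tall, stand on the floor with a clear span of 2054 mm between their inner faces. Two horizontal rails of 101×64 mm section span the gap between the posts with their undersides at z = 212 mm and z = 1436 mm, flush with the posts' −y face. 14 pickets, each 61 mm wide, 25 mm thick and 1541 mm tall, are fixed to the +y face of the rails with their bottoms at z = 49 mm, evenly spaced across the span with equal gaps (rounded down to the nearest mm) at the −x end and between each pair — any rounding remainder accumulates at the +x end.

B is an open-topped rectangular box: outside dimensions 428×128×79 mm, with a uniform wall and base thickness of 24 mm. The base is a full 428×128 slab on the floor; four walls sit on top of the base. The front and back walls (the −y and +y sides) span the full width; the two side walls fit between them.

The open box is beside the fence section with their tops flush at z = 1687.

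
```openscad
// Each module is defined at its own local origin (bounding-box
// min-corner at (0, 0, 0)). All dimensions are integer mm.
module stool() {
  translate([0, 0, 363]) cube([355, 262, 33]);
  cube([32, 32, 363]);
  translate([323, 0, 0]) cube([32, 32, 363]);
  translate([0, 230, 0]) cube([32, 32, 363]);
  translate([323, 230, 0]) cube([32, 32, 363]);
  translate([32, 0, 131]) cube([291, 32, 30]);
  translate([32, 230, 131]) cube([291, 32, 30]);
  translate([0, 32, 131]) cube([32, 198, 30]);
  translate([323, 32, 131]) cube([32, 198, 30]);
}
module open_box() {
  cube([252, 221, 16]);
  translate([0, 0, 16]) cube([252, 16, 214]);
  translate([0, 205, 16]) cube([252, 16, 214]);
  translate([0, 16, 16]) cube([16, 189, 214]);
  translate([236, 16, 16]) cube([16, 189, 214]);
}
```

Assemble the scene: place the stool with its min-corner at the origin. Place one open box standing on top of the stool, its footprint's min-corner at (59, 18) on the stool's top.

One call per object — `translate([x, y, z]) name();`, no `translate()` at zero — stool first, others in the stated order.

stool();
translate([59, 18, 396]) open_box();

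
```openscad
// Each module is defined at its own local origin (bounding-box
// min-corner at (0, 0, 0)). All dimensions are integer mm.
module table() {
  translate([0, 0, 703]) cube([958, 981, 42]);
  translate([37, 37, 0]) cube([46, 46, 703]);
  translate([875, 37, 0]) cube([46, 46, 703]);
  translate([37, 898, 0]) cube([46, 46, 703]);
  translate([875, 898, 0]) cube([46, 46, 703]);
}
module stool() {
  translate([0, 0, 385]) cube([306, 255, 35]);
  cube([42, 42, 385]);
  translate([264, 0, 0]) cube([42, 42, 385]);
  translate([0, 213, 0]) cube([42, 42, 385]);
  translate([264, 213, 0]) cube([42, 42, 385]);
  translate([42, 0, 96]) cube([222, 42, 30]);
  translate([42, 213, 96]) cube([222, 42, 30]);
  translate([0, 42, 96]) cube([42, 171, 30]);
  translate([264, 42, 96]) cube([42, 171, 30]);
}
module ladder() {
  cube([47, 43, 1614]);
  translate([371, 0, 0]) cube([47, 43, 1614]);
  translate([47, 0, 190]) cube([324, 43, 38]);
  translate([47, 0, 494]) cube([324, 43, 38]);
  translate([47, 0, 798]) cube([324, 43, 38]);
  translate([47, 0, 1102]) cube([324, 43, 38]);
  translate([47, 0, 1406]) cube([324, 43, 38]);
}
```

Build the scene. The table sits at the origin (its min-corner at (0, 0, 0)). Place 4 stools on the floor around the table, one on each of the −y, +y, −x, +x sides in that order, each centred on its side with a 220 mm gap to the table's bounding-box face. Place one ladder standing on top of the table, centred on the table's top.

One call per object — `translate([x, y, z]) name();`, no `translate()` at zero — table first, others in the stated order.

table();
translate([326, -475, 0]) stool();
translate([326, 1201, 0]) stool();
translate([-526, 363, 0]) stool();
translate([1178, 363, 0]) stool();
translate([270, 469, 745]) ladder();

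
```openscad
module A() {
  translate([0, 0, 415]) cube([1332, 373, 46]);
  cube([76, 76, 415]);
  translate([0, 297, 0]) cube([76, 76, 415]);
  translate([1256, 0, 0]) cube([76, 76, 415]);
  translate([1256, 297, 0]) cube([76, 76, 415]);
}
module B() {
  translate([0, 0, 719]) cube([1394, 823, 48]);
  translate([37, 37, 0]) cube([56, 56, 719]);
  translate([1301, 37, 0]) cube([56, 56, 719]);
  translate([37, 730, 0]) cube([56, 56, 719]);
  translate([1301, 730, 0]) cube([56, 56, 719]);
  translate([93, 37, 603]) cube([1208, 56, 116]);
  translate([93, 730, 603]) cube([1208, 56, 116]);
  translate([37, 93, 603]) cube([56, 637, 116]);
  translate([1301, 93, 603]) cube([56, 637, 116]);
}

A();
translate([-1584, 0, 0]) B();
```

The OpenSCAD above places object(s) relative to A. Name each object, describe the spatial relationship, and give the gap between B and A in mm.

A is a bench. B is a table. The table is on the floor beside the bench on its −x side. The gap between the table and the bench is 190 mm.

The table's nearest face is 190 mm from the bench's −x face.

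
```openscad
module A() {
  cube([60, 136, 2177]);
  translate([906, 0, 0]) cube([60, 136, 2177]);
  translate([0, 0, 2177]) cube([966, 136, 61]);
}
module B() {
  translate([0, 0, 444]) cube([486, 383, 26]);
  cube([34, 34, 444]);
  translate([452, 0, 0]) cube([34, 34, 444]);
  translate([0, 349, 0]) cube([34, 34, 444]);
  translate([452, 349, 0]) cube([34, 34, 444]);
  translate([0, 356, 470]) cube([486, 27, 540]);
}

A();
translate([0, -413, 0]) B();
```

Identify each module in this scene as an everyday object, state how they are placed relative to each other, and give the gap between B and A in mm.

A is a door frame. B is a chair. The chair is on the floor beside the door frame on its −y side. The gap between the chair and the door frame is 30 mm.

The chair's nearest face is 30 mm from the door frame's −y face.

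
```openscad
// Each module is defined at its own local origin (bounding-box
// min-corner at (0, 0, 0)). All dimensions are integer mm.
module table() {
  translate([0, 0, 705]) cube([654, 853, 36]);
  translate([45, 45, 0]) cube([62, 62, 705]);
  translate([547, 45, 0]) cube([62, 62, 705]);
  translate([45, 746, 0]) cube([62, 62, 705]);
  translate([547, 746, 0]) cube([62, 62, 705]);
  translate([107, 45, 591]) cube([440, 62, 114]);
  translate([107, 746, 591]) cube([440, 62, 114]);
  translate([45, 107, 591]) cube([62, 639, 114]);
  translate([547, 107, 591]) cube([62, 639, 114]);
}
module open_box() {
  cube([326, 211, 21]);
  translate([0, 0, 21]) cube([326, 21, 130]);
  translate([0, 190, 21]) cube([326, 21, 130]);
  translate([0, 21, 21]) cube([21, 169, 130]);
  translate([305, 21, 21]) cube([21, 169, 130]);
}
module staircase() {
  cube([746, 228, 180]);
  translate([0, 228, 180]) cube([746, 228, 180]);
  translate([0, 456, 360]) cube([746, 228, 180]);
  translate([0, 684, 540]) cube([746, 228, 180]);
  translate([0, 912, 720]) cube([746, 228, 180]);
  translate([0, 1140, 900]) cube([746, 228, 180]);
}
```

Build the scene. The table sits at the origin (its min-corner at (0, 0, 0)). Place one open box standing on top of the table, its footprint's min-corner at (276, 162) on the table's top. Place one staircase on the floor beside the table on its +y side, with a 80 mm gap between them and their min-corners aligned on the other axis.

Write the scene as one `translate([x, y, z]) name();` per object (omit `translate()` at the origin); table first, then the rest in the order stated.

table();
translate([276, 162, 741]) open_box();
translate([0, 933, 0]) staircase();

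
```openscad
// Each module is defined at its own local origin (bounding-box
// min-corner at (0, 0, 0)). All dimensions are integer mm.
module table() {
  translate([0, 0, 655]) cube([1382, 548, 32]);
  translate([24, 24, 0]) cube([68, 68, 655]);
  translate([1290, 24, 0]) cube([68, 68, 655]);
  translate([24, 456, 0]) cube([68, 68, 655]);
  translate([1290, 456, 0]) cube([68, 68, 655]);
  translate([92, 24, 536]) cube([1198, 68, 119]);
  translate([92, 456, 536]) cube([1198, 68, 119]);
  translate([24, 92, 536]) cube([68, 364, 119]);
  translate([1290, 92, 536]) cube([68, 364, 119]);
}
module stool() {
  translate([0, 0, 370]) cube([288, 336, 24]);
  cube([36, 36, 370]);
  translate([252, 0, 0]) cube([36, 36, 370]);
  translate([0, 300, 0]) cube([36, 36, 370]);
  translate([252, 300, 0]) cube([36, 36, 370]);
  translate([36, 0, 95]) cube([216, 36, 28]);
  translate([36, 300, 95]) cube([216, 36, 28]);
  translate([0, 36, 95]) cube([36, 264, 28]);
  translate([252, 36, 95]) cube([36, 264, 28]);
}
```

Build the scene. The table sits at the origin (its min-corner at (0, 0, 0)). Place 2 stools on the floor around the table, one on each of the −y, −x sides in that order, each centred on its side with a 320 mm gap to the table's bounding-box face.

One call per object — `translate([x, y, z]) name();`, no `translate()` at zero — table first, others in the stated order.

table();
translate([547, -656, 0]) stool();
translate([-608, 106, 0]) stool();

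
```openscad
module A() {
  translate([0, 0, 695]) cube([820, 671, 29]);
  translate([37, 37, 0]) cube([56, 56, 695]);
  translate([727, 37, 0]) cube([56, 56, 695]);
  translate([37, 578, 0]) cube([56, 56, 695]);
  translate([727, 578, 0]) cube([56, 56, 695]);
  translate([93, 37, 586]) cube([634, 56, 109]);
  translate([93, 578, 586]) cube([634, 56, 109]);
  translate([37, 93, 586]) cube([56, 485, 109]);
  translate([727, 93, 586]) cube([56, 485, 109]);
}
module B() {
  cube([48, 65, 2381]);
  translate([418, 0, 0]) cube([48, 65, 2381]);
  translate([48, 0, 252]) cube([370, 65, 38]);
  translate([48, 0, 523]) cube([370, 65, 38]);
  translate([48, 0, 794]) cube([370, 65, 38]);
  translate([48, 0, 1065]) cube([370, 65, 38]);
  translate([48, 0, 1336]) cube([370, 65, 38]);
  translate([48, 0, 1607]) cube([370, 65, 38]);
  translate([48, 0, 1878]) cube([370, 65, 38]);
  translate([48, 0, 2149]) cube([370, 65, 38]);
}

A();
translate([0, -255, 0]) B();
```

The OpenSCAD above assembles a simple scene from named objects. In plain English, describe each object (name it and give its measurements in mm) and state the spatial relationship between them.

A is a rectangular dining table. The top is 820×671×29 mm with its upper surface at z = 724 mm. It stands on four 56×56 mm square legs, each inset 37 mm from the nearest pair of top edges, running from the floor to the underside of the top. Four apron rails, 56 mm thick and 109 mm tall, run between adjacent legs with their top edges flush with the underside of the top and their outer faces flush with the legs' outer faces.

B is a straight ladder. Two 48×65 mm vertical rails, 2381 mm tall, stand 466 mm apart (outside-to-outside) with their front faces coplanar on the −y side. 8 rungs, each 65 mm deep and 38 mm tall, span between the inner faces of the rails, front faces flush with the rails. The lowest rung's underside is at z = 252 mm and rungs are spaced 271 mm apart (underside to underside).

The ladder is on the floor beside the table on its −y side.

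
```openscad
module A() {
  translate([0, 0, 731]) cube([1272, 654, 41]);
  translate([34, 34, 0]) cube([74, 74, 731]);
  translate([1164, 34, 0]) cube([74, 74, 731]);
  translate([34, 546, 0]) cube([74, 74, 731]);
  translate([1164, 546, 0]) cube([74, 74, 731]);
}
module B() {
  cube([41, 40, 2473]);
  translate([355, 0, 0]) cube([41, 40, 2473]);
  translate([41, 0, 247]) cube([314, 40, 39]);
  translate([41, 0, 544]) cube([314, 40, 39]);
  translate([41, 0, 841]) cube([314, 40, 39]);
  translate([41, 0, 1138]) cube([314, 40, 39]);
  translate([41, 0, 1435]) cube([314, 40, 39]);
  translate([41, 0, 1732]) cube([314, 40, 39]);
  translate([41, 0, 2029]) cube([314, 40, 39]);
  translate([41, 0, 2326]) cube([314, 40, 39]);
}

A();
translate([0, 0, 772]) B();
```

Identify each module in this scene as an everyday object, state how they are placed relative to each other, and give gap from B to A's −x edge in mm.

The ladder's min-x is at 0; the table's min-x is 0; gap = 0 mm.

A is a table. B is a ladder. The ladder is on top of the table. The gap from the ladder to the table's −x edge is 0 mm.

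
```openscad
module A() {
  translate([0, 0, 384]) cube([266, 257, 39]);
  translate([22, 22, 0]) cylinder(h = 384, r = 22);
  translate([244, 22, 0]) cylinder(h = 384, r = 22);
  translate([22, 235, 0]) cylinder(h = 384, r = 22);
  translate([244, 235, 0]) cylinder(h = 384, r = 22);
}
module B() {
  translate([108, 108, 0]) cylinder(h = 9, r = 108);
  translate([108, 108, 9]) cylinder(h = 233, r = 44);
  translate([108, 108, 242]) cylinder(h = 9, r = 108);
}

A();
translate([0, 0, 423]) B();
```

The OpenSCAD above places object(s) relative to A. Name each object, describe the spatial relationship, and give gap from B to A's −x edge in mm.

The spool's min-x is at 0; the stool's min-x is 0; gap = 0 mm.

A is a stool. B is a spool. The spool is on top of the stool. The gap from the spool to the stool's −x edge is 0 mm.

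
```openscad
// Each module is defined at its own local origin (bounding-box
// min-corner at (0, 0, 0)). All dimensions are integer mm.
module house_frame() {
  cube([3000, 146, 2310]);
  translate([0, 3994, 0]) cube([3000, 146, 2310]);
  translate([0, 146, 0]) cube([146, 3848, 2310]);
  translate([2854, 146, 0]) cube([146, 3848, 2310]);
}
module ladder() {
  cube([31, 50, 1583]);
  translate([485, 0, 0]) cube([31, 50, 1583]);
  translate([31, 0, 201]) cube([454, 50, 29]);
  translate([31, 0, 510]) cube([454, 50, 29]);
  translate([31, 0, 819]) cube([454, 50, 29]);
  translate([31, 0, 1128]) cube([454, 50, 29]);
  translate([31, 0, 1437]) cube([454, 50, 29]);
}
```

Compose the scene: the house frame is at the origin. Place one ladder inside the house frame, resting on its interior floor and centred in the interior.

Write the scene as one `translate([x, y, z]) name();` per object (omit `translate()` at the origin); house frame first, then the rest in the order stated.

house_frame();
translate([1242, 2045, 0]) ladder();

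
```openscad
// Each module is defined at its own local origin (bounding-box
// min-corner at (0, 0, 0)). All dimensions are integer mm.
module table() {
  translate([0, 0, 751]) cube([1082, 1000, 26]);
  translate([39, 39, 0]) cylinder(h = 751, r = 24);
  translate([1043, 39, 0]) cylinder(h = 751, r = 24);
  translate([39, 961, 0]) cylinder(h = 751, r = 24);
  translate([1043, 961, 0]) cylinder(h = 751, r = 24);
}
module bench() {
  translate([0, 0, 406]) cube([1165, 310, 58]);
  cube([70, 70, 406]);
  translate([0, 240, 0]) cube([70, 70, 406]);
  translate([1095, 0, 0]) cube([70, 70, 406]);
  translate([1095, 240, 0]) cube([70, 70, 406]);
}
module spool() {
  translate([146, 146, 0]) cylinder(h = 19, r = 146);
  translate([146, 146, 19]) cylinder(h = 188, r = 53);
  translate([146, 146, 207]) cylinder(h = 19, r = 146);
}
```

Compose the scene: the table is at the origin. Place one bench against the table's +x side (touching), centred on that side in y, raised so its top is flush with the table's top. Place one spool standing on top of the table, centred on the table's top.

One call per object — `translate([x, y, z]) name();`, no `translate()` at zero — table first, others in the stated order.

table();
translate([1082, 345, 313]) bench();
translate([395, 354, 777]) spool();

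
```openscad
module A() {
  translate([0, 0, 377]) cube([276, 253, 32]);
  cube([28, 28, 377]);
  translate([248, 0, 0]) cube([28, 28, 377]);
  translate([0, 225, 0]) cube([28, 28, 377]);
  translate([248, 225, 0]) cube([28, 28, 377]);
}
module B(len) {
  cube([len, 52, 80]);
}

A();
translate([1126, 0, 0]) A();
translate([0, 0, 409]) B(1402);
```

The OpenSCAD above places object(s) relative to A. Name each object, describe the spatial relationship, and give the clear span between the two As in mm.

Second stool starts at x = 1126; first ends at x = 276; clear span = 1126 − 276 = 850 mm.

A is a stool. B is a beam. A beam spans the tops of two stools. The clear span between the two stools is 850 mm.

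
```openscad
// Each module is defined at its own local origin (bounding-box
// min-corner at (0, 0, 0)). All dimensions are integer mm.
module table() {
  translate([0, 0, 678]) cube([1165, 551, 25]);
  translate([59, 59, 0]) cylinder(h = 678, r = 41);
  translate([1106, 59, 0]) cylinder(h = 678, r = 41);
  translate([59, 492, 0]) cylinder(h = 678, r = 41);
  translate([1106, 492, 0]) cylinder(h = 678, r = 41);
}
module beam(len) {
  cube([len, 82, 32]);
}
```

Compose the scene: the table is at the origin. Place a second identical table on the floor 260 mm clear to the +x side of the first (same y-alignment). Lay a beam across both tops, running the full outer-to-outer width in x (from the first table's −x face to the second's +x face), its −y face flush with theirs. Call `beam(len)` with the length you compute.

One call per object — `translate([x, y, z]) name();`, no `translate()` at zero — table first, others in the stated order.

table();
translate([1425, 0, 0]) table();
translate([0, 0, 703]) beam(2590);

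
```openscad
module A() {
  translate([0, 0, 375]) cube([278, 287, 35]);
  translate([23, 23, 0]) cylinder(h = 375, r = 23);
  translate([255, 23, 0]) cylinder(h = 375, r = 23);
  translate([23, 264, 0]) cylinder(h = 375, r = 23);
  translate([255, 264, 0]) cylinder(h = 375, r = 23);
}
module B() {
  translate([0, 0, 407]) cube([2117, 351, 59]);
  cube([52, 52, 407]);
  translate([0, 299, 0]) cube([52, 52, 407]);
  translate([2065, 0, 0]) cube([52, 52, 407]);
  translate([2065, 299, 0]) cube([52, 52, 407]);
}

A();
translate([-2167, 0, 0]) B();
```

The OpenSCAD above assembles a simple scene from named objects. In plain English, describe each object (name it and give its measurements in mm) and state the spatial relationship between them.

A is a four-legged stool. The seat is 278×287 mm, 35 mm thick, top at z = 410 mm. It stands on four round legs, each 46 mm in diameter, from z = 0 to the seat underside, each leg's axis is inset half a diameter from the nearest pair of seat edges (so the leg's bounding box is flush with the corner).

B is a long wooden bench with a 2117 mm (x) × 351 mm (y) seat, 59 mm thick, its top surface 466 mm above the floor. Four 52 mm square legs at the seat corners, flush with the edges, run from z = 0 to the seat underside.

The bench is on the floor beside the stool on its −x side.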